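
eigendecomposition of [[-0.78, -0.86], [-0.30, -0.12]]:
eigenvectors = [[-0.95, 0.68],[-0.31, -0.74]]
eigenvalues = [-1.06, 0.16]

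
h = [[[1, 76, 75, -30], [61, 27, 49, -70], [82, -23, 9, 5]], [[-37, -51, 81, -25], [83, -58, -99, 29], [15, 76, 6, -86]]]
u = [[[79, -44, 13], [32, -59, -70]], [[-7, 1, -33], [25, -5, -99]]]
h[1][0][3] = -25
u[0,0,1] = -44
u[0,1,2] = -70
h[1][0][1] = -51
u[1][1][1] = -5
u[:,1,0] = [32, 25]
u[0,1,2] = -70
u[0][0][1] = -44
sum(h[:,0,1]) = 25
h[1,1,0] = 83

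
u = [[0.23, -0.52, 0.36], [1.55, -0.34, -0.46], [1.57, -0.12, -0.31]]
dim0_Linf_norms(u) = [1.57, 0.52, 0.46]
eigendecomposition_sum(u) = [[0.00+0.24j, -0.17+0.05j, (0.08-0.15j)], [(0.68+0.31j), -0.10+0.54j, -0.32-0.41j], [0.57+0.00j, (0.11+0.41j), -0.35-0.18j]] + [[0.00-0.24j,(-0.17-0.05j),0.08+0.15j], [(0.68-0.31j),-0.10-0.54j,(-0.32+0.41j)], [(0.57-0j),0.11-0.41j,-0.35+0.18j]] + [[(0.23-0j),  -0.18+0.00j,  0.21-0.00j], [0.19-0.00j,  -0.15+0.00j,  (0.18-0j)], [0.43-0.00j,  -0.33+0.00j,  0.39-0.00j]]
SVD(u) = [[-0.10, 0.99, 0.09], [-0.71, -0.01, -0.70], [-0.69, -0.13, 0.71]] @ diag([2.306113236196426, 0.6388335727021711, 0.17813873309370265]) @ [[-0.96, 0.16, 0.22],[0.01, -0.78, 0.63],[0.27, 0.61, 0.75]]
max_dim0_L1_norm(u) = 3.35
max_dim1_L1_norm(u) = 2.35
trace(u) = -0.42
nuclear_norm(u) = 3.12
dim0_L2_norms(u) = [2.22, 0.63, 0.66]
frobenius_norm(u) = 2.40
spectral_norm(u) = 2.31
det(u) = 0.26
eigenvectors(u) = [[-0.11-0.23j, -0.11+0.23j, (0.44+0j)], [(-0.77+0j), -0.77-0.00j, (0.37+0j)], [(-0.53+0.24j), -0.53-0.24j, 0.82+0.00j]]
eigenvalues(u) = [(-0.44+0.6j), (-0.44-0.6j), (0.47+0j)]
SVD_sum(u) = [[0.22, -0.04, -0.05], [1.58, -0.27, -0.36], [1.54, -0.26, -0.35]] + [[0.01, -0.49, 0.4], [-0.0, 0.01, -0.00], [-0.0, 0.06, -0.05]] + [[0.0, 0.01, 0.01], [-0.03, -0.08, -0.09], [0.03, 0.08, 0.09]]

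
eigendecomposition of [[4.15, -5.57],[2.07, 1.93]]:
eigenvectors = [[(0.85+0j), 0.85-0.00j], [0.17-0.49j, (0.17+0.49j)]]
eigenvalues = [(3.04+3.21j), (3.04-3.21j)]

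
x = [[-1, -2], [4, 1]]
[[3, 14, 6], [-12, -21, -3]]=x@[[-3, -4, 0], [0, -5, -3]]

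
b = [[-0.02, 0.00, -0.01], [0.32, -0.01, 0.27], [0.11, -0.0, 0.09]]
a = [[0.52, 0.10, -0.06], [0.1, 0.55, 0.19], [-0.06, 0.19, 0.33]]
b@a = [[-0.01, -0.0, -0.00], [0.15, 0.08, 0.07], [0.05, 0.03, 0.02]]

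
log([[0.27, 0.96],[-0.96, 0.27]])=[[-0.00, 1.30], [-1.3, -0.00]]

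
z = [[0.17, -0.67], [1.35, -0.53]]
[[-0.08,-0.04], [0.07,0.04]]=z @ [[0.11, 0.06],[0.14, 0.07]]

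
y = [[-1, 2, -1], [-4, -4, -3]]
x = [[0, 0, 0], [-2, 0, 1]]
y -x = [[-1, 2, -1], [-2, -4, -4]]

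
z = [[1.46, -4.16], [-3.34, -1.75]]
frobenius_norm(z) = 5.80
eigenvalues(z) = [3.91, -4.2]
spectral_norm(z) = 4.51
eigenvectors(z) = [[0.86,0.59],[-0.51,0.81]]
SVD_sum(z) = [[0.14, -4.2],[0.05, -1.64]] + [[1.32, 0.04], [-3.39, -0.11]]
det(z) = -16.45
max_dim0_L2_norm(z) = 4.51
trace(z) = -0.29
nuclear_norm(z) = 8.16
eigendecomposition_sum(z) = [[2.73, -2.01], [-1.61, 1.18]] + [[-1.27, -2.15], [-1.73, -2.93]]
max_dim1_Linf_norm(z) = 4.16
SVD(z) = [[0.93,0.36], [0.36,-0.93]] @ diag([4.51391985458677, 3.6441497700241894]) @ [[0.03, -1.0], [1.00, 0.03]]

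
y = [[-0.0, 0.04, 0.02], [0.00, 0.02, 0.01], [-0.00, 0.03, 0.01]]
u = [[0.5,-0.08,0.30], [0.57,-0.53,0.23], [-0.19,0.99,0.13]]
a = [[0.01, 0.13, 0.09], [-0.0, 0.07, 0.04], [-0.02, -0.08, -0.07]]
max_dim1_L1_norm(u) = 1.33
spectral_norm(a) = 0.21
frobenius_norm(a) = 0.21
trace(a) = 0.01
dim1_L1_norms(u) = [0.88, 1.33, 1.31]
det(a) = 0.00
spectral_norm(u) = 1.26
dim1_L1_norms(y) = [0.06, 0.03, 0.04]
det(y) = 0.00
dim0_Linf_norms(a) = [0.02, 0.13, 0.09]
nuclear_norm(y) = 0.06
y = u @ a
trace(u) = 0.10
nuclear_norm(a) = 0.23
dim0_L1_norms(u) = [1.26, 1.6, 0.66]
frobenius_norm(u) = 1.43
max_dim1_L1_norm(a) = 0.23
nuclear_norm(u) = 1.94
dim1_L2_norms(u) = [0.59, 0.81, 1.02]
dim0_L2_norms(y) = [0.0, 0.05, 0.02]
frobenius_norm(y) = 0.06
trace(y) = 0.03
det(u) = 0.00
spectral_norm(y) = 0.06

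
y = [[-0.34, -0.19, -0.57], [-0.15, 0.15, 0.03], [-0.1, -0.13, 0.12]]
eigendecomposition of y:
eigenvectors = [[0.96+0.00j, (-0.3-0.44j), (-0.3+0.44j)],  [0.21+0.00j, 0.69+0.00j, 0.69-0.00j],  [(0.2+0j), -0.02+0.49j, (-0.02-0.49j)]]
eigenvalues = [(-0.5+0j), (0.22+0.12j), (0.22-0.12j)]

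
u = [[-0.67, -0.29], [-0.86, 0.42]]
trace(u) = -0.25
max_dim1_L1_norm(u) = 1.28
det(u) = -0.53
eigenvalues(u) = [-0.86, 0.61]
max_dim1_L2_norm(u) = 0.96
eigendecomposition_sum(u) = [[-0.75, -0.17], [-0.5, -0.11]] + [[0.08, -0.12], [-0.36, 0.53]]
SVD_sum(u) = [[-0.6,  0.10], [-0.91,  0.16]] + [[-0.07, -0.39], [0.05, 0.26]]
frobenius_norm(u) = 1.20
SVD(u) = [[-0.55, -0.83], [-0.83, 0.55]] @ diag([1.1034509757826754, 0.481036322998858]) @ [[0.99, -0.17], [0.17, 0.99]]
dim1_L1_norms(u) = [0.96, 1.28]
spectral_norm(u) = 1.10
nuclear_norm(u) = 1.58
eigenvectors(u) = [[-0.83, 0.22], [-0.56, -0.98]]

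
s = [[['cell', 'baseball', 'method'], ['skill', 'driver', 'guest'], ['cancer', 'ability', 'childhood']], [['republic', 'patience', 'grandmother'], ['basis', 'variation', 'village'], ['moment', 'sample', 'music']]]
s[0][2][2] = 'childhood'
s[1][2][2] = 'music'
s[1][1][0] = 'basis'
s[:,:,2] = [['method', 'guest', 'childhood'], ['grandmother', 'village', 'music']]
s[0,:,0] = ['cell', 'skill', 'cancer']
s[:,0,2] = ['method', 'grandmother']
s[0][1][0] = 'skill'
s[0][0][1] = 'baseball'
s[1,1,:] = ['basis', 'variation', 'village']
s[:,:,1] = [['baseball', 'driver', 'ability'], ['patience', 'variation', 'sample']]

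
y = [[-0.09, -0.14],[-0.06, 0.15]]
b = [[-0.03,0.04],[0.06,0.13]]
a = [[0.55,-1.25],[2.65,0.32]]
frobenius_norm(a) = 3.00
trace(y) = 0.06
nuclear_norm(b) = 0.19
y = a @ b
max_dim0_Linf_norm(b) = 0.13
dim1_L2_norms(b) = [0.05, 0.14]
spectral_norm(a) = 2.71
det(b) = -0.01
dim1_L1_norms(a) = [1.8, 2.97]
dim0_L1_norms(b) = [0.09, 0.17]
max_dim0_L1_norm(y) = 0.29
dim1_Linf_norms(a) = [1.25, 2.65]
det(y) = -0.02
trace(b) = 0.10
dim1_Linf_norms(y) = [0.14, 0.15]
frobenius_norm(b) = 0.15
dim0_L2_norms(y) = [0.11, 0.21]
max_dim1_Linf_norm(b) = 0.13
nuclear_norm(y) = 0.31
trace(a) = 0.87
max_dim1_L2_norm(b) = 0.14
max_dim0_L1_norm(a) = 3.2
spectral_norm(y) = 0.21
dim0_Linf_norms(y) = [0.09, 0.15]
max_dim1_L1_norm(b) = 0.19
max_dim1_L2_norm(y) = 0.17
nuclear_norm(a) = 4.00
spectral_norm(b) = 0.15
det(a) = 3.49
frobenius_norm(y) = 0.23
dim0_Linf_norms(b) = [0.06, 0.13]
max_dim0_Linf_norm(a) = 2.65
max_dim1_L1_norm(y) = 0.23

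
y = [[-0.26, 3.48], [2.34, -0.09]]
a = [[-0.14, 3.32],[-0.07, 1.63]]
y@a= [[-0.21, 4.81], [-0.32, 7.62]]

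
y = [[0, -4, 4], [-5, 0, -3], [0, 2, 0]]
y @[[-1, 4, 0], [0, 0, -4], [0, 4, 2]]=[[0, 16, 24], [5, -32, -6], [0, 0, -8]]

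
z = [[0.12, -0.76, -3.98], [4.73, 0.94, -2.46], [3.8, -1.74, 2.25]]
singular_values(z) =[6.17, 5.14, 1.95]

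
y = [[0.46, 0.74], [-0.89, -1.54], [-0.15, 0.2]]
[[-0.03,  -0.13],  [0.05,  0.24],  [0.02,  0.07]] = y @ [[-0.09, -0.39], [0.02, 0.07]]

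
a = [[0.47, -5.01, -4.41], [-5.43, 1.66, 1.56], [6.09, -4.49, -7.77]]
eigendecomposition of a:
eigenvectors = [[(-0.43+0j), -0.28-0.54j, -0.28+0.54j], [(0.74+0j), 0.06-0.45j, (0.06+0.45j)], [-0.52+0.00j, -0.65+0.00j, (-0.65-0j)]]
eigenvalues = [(3.75+0j), (-4.7+2.02j), (-4.7-2.02j)]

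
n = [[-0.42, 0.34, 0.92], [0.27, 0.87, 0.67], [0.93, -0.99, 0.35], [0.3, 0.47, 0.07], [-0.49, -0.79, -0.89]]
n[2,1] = -0.988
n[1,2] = 0.673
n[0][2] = 0.915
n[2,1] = -0.988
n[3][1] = 0.467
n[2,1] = -0.988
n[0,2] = 0.915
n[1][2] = 0.673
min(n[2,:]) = -0.988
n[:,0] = [-0.417, 0.273, 0.927, 0.298, -0.487]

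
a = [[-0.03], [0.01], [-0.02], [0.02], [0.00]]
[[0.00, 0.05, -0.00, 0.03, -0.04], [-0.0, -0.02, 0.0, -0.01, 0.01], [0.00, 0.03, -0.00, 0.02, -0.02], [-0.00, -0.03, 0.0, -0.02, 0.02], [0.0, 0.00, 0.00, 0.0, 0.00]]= a@[[-0.13, -1.66, 0.09, -0.88, 1.19]]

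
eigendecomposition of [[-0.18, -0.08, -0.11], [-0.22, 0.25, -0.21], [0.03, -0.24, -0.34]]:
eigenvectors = [[-0.07,0.9,0.46], [0.94,0.32,0.39], [-0.33,-0.3,0.8]]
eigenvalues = [0.34, -0.17, -0.44]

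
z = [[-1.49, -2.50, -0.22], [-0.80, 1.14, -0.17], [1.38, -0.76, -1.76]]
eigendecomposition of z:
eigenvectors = [[(-0.13+0.43j), (-0.13-0.43j), -0.55+0.00j], [-0.00+0.11j, (-0-0.11j), (0.75+0j)], [(0.89+0j), (0.89-0j), (-0.37+0j)]]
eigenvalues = [(-1.96+0.57j), (-1.96-0.57j), (1.8+0j)]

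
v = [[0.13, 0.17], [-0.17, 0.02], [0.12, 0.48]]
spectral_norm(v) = 0.53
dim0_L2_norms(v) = [0.25, 0.51]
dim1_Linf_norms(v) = [0.17, 0.17, 0.48]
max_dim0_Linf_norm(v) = 0.48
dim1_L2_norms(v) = [0.21, 0.17, 0.49]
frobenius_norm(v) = 0.57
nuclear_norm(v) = 0.72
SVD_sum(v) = [[0.07, 0.19], [-0.01, -0.03], [0.16, 0.47]] + [[0.06,  -0.02], [-0.16,  0.05], [-0.04,  0.01]]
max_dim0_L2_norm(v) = 0.51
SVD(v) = [[-0.38,  0.37], [0.07,  -0.90], [-0.92,  -0.22]] @ diag([0.5343553481645029, 0.1853762711028381]) @ [[-0.32, -0.95], [0.95, -0.32]]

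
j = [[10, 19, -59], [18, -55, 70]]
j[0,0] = 10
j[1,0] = 18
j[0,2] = -59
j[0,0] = 10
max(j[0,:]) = 19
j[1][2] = 70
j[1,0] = 18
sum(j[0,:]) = -30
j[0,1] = 19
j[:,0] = [10, 18]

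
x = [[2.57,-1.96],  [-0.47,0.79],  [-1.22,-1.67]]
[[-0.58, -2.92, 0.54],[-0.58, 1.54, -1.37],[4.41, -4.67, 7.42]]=x@[[-1.44, 0.64, -2.04],  [-1.59, 2.33, -2.95]]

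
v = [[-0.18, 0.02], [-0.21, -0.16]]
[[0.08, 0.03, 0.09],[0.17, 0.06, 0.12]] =v @[[-0.47, -0.17, -0.52], [-0.46, -0.18, -0.04]]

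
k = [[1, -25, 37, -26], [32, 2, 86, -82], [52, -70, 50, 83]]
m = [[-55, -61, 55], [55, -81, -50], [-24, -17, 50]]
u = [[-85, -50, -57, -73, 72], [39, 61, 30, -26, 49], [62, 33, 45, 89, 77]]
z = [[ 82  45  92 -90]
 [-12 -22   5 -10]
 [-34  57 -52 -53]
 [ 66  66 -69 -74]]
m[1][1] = -81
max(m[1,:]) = 55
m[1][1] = -81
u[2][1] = 33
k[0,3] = -26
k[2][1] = -70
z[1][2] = 5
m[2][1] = -17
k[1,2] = 86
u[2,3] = 89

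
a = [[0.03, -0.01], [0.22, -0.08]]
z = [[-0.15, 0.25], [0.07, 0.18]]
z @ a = [[0.05, -0.02], [0.04, -0.02]]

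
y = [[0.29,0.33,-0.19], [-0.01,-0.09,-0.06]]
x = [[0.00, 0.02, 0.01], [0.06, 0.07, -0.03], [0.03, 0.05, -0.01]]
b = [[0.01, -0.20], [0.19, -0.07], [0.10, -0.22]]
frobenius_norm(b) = 0.37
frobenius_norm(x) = 0.12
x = b @ y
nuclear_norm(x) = 0.14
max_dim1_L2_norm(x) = 0.1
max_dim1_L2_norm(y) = 0.48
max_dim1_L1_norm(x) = 0.16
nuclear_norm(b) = 0.50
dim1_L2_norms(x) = [0.02, 0.1, 0.06]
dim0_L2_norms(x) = [0.07, 0.09, 0.03]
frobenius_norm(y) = 0.49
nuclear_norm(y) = 0.58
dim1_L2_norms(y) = [0.48, 0.11]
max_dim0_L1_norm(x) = 0.14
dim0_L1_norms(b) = [0.3, 0.49]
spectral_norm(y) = 0.48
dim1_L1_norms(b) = [0.21, 0.26, 0.32]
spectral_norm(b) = 0.34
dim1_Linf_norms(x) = [0.02, 0.07, 0.05]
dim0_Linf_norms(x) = [0.06, 0.07, 0.03]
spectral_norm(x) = 0.11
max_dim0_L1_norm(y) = 0.42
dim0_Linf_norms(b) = [0.19, 0.22]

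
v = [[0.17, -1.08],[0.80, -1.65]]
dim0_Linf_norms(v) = [0.8, 1.65]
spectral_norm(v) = 2.12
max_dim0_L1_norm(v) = 2.73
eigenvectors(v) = [[(0.76+0j), 0.76-0.00j], [0.64-0.13j, (0.64+0.13j)]]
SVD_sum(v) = [[0.39, -0.99], [0.67, -1.7]] + [[-0.22, -0.09], [0.13, 0.05]]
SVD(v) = [[-0.5, -0.86], [-0.86, 0.50]] @ diag([2.1170339649566676, 0.2756214636414412]) @ [[-0.37, 0.93], [0.93, 0.37]]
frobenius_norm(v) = 2.13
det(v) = 0.58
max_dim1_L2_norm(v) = 1.83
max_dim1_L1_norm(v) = 2.45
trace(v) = -1.48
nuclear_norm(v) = 2.39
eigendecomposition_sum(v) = [[(0.08+1.87j), (-0.54-2.11j)], [(0.4+1.56j), -0.82-1.68j]] + [[0.09-1.87j,-0.54+2.11j], [(0.4-1.56j),(-0.82+1.68j)]]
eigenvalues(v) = [(-0.74+0.19j), (-0.74-0.19j)]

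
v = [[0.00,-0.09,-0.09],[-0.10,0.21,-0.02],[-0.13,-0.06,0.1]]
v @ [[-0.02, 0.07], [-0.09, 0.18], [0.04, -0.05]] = [[0.00,  -0.01], [-0.02,  0.03], [0.01,  -0.02]]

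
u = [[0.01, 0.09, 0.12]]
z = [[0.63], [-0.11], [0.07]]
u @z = [[0.0]]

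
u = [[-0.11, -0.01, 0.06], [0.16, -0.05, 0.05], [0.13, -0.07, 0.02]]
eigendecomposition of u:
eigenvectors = [[-0.58+0.00j,  (0.18+0.14j),  (0.18-0.14j)], [(0.54+0j),  0.77+0.00j,  (0.77-0j)], [0.61+0.00j,  (0.37+0.46j),  (0.37-0.46j)]]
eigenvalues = [(-0.16+0j), (0.01+0.06j), (0.01-0.06j)]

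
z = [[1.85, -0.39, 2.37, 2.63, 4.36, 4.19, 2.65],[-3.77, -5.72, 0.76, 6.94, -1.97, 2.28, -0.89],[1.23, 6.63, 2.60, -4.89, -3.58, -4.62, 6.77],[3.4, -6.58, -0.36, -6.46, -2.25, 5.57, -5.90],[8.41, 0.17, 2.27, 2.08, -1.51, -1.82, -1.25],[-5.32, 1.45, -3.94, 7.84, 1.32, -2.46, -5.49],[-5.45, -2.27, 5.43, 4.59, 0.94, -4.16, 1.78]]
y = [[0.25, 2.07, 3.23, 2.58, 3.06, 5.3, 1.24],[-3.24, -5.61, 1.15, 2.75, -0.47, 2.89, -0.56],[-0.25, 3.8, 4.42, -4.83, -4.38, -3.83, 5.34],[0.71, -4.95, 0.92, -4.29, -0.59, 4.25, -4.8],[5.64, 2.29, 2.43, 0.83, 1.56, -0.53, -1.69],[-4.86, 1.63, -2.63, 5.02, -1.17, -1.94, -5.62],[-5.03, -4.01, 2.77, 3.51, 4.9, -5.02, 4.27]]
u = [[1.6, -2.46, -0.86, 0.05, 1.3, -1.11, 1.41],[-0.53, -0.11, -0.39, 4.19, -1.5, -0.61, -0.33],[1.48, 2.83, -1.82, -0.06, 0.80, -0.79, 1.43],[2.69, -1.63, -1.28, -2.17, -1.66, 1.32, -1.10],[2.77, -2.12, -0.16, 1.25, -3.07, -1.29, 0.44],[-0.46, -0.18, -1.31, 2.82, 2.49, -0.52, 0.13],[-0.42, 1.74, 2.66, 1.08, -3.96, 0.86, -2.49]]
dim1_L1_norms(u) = [8.79, 7.66, 9.21, 11.85, 11.1, 7.91, 13.21]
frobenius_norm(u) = 12.22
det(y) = 1224588.25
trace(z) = -9.92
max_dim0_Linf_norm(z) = 8.41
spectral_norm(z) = 17.64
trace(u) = -8.58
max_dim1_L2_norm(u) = 5.84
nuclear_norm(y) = 58.98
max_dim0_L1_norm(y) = 24.36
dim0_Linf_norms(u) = [2.77, 2.83, 2.66, 4.19, 3.96, 1.32, 2.49]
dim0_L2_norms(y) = [9.58, 9.93, 7.25, 9.7, 7.55, 9.92, 10.3]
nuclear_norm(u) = 26.81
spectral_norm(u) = 7.29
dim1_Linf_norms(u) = [2.46, 4.19, 2.83, 2.69, 3.07, 2.82, 3.96]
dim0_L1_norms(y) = [19.98, 24.36, 17.55, 23.81, 16.13, 23.76, 23.52]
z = y + u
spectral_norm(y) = 13.60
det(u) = 272.81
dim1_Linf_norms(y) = [5.3, 5.61, 5.34, 4.95, 5.64, 5.62, 5.03]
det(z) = 1150861.03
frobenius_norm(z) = 28.78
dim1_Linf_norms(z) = [4.36, 6.94, 6.77, 6.58, 8.41, 7.84, 5.45]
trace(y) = -1.34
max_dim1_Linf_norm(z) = 8.41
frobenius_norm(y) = 24.47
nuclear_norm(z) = 66.06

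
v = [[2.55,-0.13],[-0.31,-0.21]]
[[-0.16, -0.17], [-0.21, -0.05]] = v @ [[-0.01, -0.05], [1.00, 0.3]]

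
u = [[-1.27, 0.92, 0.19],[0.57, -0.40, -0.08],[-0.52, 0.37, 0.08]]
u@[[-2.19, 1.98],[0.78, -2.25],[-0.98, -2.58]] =[[3.31, -5.07], [-1.48, 2.24], [1.35, -2.07]]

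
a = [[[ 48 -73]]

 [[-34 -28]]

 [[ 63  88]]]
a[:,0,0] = [48, -34, 63]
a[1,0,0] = -34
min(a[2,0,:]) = 63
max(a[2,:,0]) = 63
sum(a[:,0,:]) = 64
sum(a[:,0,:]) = 64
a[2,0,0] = 63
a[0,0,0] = 48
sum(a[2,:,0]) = 63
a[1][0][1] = -28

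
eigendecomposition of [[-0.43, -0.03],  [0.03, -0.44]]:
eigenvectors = [[(0.12+0.7j), 0.12-0.70j], [0.71+0.00j, 0.71-0.00j]]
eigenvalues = [(-0.43+0.03j), (-0.43-0.03j)]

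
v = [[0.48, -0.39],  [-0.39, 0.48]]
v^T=[[0.48, -0.39], [-0.39, 0.48]]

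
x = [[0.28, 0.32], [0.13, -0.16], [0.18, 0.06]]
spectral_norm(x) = 0.46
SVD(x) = [[-0.93,0.10], [0.05,-0.92], [-0.37,-0.39]] @ diag([0.45746462318720443, 0.22366519293843892]) @ [[-0.70, -0.72], [-0.72, 0.7]]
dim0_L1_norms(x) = [0.59, 0.54]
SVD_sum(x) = [[0.30,0.3], [-0.02,-0.02], [0.12,0.12]] + [[-0.02, 0.02], [0.15, -0.14], [0.06, -0.06]]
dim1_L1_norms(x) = [0.6, 0.29, 0.24]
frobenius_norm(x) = 0.51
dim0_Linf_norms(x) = [0.28, 0.32]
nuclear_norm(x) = 0.68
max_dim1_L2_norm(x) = 0.43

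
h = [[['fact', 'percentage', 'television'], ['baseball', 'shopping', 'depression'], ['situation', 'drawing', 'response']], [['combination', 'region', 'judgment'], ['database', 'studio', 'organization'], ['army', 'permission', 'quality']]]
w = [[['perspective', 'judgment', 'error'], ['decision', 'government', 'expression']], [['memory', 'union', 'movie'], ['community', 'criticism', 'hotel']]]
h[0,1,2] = 'depression'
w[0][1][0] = 'decision'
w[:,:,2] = [['error', 'expression'], ['movie', 'hotel']]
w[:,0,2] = ['error', 'movie']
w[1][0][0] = 'memory'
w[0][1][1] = 'government'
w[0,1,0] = 'decision'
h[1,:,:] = [['combination', 'region', 'judgment'], ['database', 'studio', 'organization'], ['army', 'permission', 'quality']]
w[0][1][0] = 'decision'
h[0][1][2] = 'depression'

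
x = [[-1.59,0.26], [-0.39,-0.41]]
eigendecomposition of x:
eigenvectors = [[-0.94, -0.23], [-0.34, -0.97]]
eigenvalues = [-1.5, -0.5]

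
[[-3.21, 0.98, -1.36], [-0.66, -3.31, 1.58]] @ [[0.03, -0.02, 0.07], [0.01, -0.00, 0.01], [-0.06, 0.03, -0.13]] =[[-0.0, 0.02, -0.04],[-0.15, 0.06, -0.28]]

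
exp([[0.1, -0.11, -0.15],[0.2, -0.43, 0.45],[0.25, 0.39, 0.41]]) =[[1.07,-0.13,-0.22], [0.23,0.72,0.45], [0.37,0.39,1.58]]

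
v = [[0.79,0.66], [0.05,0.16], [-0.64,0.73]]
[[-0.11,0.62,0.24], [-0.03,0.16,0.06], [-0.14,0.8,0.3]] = v@[[0.01, -0.07, -0.02],  [-0.18, 1.03, 0.39]]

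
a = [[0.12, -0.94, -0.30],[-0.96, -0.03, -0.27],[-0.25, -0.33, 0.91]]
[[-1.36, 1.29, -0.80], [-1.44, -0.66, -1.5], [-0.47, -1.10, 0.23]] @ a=[[-1.20, 1.5, -0.67], [0.84, 1.87, -0.75], [0.94, 0.4, 0.65]]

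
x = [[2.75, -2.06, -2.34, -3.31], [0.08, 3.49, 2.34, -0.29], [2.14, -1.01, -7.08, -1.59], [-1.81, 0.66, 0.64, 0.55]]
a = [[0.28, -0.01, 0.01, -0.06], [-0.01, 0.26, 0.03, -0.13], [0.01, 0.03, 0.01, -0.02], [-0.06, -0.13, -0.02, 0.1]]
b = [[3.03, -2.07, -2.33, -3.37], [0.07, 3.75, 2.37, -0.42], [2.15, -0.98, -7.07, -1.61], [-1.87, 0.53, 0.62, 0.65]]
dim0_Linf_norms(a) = [0.28, 0.26, 0.03, 0.13]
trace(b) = 0.36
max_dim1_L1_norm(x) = 11.82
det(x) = 96.36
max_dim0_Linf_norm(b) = 7.07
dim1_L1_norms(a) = [0.36, 0.43, 0.07, 0.31]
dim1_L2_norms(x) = [5.31, 4.21, 7.63, 2.1]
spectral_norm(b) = 9.38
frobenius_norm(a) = 0.45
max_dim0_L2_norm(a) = 0.29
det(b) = 101.93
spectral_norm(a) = 0.35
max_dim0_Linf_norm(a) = 0.28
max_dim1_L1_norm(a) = 0.43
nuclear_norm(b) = 17.21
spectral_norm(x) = 9.31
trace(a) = 0.65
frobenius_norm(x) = 10.42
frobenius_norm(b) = 10.62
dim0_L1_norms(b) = [7.12, 7.33, 12.39, 6.05]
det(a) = 0.00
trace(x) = -0.29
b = x + a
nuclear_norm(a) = 0.65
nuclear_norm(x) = 16.78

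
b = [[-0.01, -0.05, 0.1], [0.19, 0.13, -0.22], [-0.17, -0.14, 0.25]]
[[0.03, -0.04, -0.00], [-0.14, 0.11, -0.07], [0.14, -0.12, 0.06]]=b @ [[-0.42, 0.24, -0.43],[-0.24, -0.49, -0.11],[0.12, -0.58, -0.12]]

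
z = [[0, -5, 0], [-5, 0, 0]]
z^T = [[0, -5], [-5, 0], [0, 0]]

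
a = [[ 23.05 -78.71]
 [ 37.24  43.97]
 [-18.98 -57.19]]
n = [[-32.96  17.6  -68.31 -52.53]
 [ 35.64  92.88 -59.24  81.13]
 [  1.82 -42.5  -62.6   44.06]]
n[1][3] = 81.13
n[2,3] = 44.06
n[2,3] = 44.06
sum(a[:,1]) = -91.92999999999999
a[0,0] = 23.05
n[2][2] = -62.6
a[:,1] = [-78.71, 43.97, -57.19]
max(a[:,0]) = 37.24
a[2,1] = -57.19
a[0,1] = -78.71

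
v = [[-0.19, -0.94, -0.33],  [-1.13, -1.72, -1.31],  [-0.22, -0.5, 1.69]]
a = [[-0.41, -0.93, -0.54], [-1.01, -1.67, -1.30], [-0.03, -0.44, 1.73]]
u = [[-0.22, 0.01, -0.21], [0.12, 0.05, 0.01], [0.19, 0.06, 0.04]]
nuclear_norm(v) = 4.69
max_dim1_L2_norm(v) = 2.44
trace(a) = -0.35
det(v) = -1.45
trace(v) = -0.22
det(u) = 0.00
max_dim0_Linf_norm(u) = 0.22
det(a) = -0.46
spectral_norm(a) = 2.72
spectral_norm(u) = 0.37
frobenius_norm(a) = 3.16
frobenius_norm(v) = 3.18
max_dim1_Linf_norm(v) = 1.72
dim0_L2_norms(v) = [1.17, 2.02, 2.16]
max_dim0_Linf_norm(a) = 1.73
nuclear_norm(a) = 4.44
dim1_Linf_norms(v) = [0.94, 1.72, 1.69]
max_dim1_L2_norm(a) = 2.34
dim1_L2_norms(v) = [1.01, 2.44, 1.78]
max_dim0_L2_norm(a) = 2.23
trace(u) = -0.13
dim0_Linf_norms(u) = [0.22, 0.06, 0.21]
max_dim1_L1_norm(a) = 3.98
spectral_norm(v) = 2.67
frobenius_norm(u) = 0.39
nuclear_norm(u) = 0.50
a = v + u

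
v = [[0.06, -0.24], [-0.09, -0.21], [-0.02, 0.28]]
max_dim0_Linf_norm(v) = 0.28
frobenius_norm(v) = 0.44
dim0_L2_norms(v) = [0.11, 0.42]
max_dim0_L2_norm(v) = 0.42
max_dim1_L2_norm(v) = 0.28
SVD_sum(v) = [[0.00, -0.24], [0.00, -0.21], [-0.0, 0.28]] + [[0.06,  0.00], [-0.09,  -0.0], [-0.02,  -0.00]]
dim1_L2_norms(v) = [0.25, 0.23, 0.28]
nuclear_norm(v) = 0.53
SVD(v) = [[-0.57, 0.53], [-0.49, -0.83], [0.66, -0.17]] @ diag([0.42439038876039986, 0.10996725843539382]) @ [[-0.01, 1.0], [1.00, 0.01]]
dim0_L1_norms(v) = [0.17, 0.73]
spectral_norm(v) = 0.42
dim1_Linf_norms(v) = [0.24, 0.21, 0.28]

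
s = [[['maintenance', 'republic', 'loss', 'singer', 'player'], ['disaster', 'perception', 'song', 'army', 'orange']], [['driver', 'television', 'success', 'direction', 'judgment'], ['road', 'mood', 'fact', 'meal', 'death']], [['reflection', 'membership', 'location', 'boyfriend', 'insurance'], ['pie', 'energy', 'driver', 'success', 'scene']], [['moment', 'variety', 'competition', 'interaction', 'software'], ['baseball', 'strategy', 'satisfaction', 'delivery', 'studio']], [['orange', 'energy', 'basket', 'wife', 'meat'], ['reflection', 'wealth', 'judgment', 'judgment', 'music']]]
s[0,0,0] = 'maintenance'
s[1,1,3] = 'meal'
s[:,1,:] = [['disaster', 'perception', 'song', 'army', 'orange'], ['road', 'mood', 'fact', 'meal', 'death'], ['pie', 'energy', 'driver', 'success', 'scene'], ['baseball', 'strategy', 'satisfaction', 'delivery', 'studio'], ['reflection', 'wealth', 'judgment', 'judgment', 'music']]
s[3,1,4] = 'studio'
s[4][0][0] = 'orange'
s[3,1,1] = 'strategy'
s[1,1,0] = 'road'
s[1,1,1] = 'mood'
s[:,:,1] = [['republic', 'perception'], ['television', 'mood'], ['membership', 'energy'], ['variety', 'strategy'], ['energy', 'wealth']]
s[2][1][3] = 'success'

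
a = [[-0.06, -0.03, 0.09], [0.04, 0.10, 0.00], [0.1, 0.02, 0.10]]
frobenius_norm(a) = 0.21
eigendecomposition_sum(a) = [[-0.08, -0.02, 0.04], [0.02, 0.0, -0.01], [0.04, 0.01, -0.02]] + [[0.02,  0.00,  0.05], [0.02,  0.00,  0.04], [0.06,  0.01,  0.12]] + [[-0.00, -0.02, 0.01], [0.0, 0.09, -0.03], [-0.00, -0.0, 0.0]]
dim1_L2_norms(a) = [0.11, 0.11, 0.14]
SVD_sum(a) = [[-0.0, -0.00, -0.0], [0.05, 0.03, 0.04], [0.10, 0.06, 0.08]] + [[-0.03,-0.06,0.08],  [0.02,0.03,-0.05],  [-0.01,-0.02,0.03]] + [[-0.02, 0.03, 0.01],[-0.03, 0.04, 0.01],[0.01, -0.02, -0.01]]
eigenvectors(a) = [[0.89,-0.34,0.20], [-0.18,-0.3,-0.98], [-0.43,-0.89,0.0]]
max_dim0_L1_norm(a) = 0.2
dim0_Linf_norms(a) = [0.1, 0.1, 0.1]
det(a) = -0.00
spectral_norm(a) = 0.15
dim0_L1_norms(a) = [0.2, 0.15, 0.19]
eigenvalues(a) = [-0.1, 0.15, 0.09]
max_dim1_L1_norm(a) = 0.22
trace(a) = 0.14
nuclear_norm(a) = 0.35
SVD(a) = [[0.04, 0.81, -0.58],  [-0.46, -0.5, -0.73],  [-0.89, 0.30, 0.36]] @ diag([0.15313721812953912, 0.12964832569705056, 0.06588098411148298]) @ [[-0.71, -0.43, -0.56], [-0.3, -0.53, 0.79], [0.63, -0.73, -0.25]]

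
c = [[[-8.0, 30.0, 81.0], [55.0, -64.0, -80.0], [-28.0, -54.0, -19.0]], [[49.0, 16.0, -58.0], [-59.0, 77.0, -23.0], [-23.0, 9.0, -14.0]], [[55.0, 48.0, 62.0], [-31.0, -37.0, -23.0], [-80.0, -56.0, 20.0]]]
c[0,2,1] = -54.0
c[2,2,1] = -56.0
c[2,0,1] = 48.0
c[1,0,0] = 49.0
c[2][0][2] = 62.0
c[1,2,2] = -14.0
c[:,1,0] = [55.0, -59.0, -31.0]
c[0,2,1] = -54.0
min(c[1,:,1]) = 9.0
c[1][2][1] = 9.0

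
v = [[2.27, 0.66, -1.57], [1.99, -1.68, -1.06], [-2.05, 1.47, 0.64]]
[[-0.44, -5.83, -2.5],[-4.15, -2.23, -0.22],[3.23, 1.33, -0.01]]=v @[[0.13, -0.46, -0.23],  [1.84, -0.90, -0.74],  [1.24, 2.67, 0.95]]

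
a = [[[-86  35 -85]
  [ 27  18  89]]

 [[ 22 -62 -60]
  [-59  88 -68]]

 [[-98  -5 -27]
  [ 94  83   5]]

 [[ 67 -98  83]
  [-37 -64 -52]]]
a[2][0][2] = -27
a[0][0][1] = 35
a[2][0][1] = -5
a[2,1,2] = 5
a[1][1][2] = -68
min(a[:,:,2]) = -85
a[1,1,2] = -68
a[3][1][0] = -37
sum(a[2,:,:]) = 52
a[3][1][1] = -64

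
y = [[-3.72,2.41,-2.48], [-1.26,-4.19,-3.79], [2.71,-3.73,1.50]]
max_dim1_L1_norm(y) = 9.24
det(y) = 15.96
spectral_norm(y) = 6.90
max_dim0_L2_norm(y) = 6.11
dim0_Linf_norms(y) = [3.72, 4.19, 3.79]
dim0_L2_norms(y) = [4.77, 6.11, 4.77]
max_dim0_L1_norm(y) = 10.33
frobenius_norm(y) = 9.10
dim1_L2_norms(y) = [5.08, 5.79, 4.85]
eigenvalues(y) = [1.47, -1.79, -6.09]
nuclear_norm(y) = 13.21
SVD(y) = [[-0.71, -0.24, 0.67],[0.12, -0.97, -0.22],[0.70, -0.07, 0.71]] @ diag([6.9044393421403445, 5.915047961569343, 0.39067247540490196]) @ [[0.63, -0.70, 0.34], [0.32, 0.63, 0.7], [-0.70, -0.33, 0.63]]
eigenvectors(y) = [[0.54, 0.87, -0.3], [0.38, 0.24, 0.81], [-0.75, -0.44, 0.50]]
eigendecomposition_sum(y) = [[-0.85, 0.55, -1.38],  [-0.61, 0.39, -0.99],  [1.19, -0.76, 1.93]] + [[-2.82, 0.17, -1.93], [-0.78, 0.05, -0.54], [1.43, -0.09, 0.98]] + [[-0.05, 1.69, 0.83], [0.13, -4.63, -2.27], [0.08, -2.88, -1.41]]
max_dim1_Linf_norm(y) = 4.19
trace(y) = -6.41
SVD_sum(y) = [[-3.07,3.4,-1.64], [0.54,-0.59,0.29], [3.04,-3.37,1.63]] + [[-0.46, -0.9, -1.00], [-1.86, -3.62, -4.02], [-0.14, -0.27, -0.3]] + [[-0.18, -0.09, 0.16], [0.06, 0.03, -0.05], [-0.20, -0.09, 0.17]]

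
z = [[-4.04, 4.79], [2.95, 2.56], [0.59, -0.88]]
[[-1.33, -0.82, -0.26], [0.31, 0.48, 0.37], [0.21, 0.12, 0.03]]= z @[[0.2, 0.18, 0.10],  [-0.11, -0.02, 0.03]]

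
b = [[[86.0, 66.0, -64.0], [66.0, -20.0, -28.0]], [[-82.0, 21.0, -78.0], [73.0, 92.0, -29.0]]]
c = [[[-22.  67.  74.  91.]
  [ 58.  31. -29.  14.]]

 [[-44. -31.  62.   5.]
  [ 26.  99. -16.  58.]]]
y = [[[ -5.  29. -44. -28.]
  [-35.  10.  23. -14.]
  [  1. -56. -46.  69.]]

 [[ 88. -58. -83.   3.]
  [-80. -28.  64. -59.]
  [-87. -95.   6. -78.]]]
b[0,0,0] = 86.0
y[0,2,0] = 1.0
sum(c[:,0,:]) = 202.0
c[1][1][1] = 99.0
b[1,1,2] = -29.0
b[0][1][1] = -20.0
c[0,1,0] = 58.0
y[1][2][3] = -78.0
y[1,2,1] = -95.0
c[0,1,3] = 14.0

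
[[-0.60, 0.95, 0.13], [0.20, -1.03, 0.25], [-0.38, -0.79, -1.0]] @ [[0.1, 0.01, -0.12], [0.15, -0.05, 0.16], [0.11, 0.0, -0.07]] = [[0.1, -0.05, 0.21], [-0.11, 0.05, -0.21], [-0.27, 0.04, -0.01]]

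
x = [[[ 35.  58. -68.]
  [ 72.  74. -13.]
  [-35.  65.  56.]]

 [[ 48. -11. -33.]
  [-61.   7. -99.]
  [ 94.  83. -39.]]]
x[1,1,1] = 7.0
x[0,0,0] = 35.0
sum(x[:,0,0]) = 83.0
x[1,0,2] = -33.0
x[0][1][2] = -13.0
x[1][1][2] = -99.0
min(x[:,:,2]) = -99.0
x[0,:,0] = [35.0, 72.0, -35.0]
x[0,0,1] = 58.0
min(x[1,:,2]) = -99.0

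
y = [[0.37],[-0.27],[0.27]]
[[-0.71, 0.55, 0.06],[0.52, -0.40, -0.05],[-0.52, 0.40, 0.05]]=y @[[-1.91, 1.49, 0.17]]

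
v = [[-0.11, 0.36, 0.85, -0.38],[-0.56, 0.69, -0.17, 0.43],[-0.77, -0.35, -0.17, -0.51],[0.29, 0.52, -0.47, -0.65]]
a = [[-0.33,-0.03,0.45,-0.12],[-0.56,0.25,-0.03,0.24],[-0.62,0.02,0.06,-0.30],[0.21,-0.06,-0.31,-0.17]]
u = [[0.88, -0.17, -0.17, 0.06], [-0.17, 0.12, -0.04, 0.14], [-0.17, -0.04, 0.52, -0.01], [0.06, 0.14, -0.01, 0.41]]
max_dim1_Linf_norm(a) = 0.62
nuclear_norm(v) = 4.01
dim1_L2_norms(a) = [0.57, 0.66, 0.69, 0.42]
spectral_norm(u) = 0.97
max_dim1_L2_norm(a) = 0.69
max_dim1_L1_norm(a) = 1.08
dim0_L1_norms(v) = [1.73, 1.92, 1.66, 1.97]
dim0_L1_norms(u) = [1.28, 0.47, 0.74, 0.62]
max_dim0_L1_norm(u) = 1.28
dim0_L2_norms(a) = [0.92, 0.26, 0.55, 0.44]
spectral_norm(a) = 0.98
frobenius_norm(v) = 2.00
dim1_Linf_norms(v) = [0.85, 0.69, 0.77, 0.65]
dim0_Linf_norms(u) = [0.88, 0.17, 0.52, 0.41]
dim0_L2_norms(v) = [1.0, 1.0, 1.0, 1.01]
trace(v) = -0.24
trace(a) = -0.19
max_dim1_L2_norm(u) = 0.91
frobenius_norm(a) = 1.19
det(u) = 0.00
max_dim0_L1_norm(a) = 1.72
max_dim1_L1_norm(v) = 1.93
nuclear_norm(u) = 1.93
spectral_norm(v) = 1.01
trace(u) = 1.93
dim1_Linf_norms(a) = [0.45, 0.56, 0.62, 0.31]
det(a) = -0.00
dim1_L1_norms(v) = [1.7, 1.85, 1.8, 1.93]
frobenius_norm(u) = 1.18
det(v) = -1.01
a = v @ u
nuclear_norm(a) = 1.94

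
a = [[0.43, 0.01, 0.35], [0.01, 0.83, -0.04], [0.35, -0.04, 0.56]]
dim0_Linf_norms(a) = [0.43, 0.83, 0.56]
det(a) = 0.10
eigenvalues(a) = [0.14, 0.87, 0.82]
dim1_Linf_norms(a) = [0.43, 0.83, 0.56]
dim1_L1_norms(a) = [0.79, 0.88, 0.95]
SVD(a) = [[0.51, 0.39, -0.77], [-0.56, 0.83, 0.05], [0.65, 0.41, 0.64]] @ diag([0.8674889735061165, 0.8150948948491162, 0.137416131644767]) @ [[0.51, -0.56, 0.65], [0.39, 0.83, 0.41], [-0.77, 0.05, 0.64]]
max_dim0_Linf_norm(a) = 0.83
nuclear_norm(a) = 1.82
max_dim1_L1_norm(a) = 0.95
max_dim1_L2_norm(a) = 0.83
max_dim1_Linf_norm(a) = 0.83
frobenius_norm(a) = 1.20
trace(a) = 1.82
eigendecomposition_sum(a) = [[0.08, -0.01, -0.07], [-0.01, 0.0, 0.00], [-0.07, 0.00, 0.06]] + [[0.23, -0.25, 0.29], [-0.25, 0.27, -0.32], [0.29, -0.32, 0.37]] + [[0.12, 0.26, 0.13],[0.26, 0.56, 0.27],[0.13, 0.27, 0.13]]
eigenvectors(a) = [[0.77, -0.51, -0.39], [-0.05, 0.56, -0.83], [-0.64, -0.65, -0.41]]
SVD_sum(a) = [[0.23, -0.25, 0.29], [-0.25, 0.27, -0.32], [0.29, -0.32, 0.37]] + [[0.12,0.26,0.13], [0.26,0.56,0.27], [0.13,0.27,0.13]] + [[0.08, -0.01, -0.07], [-0.01, 0.0, 0.00], [-0.07, 0.00, 0.06]]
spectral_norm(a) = 0.87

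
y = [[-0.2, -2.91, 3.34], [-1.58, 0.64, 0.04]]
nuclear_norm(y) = 6.12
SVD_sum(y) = [[-0.07, -2.94, 3.31], [0.01, 0.25, -0.28]] + [[-0.13, 0.03, 0.03], [-1.59, 0.39, 0.32]]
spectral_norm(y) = 4.45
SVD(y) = [[-1.0, 0.08], [0.08, 1.0]] @ diag([4.4476944603699735, 1.6701239436623394]) @ [[0.02, 0.66, -0.75], [-0.95, 0.24, 0.19]]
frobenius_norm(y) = 4.75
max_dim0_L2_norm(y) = 3.34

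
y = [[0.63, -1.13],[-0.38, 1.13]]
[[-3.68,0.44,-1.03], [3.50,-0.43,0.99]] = y @ [[-0.73,0.03,-0.17], [2.85,-0.37,0.82]]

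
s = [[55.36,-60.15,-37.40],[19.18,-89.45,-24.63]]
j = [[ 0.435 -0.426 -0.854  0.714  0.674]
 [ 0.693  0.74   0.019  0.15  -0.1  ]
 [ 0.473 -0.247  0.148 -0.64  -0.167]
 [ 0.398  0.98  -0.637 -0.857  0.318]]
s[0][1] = -60.15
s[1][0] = 19.18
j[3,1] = 0.98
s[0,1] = -60.15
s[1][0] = 19.18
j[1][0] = 0.693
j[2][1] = -0.247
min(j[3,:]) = -0.857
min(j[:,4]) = -0.167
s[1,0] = 19.18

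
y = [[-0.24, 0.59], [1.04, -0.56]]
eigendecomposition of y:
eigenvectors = [[0.68, -0.52], [0.73, 0.85]]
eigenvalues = [0.4, -1.2]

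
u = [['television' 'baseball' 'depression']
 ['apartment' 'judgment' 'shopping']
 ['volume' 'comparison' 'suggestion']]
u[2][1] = 'comparison'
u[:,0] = ['television', 'apartment', 'volume']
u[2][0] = 'volume'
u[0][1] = 'baseball'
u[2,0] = 'volume'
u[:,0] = ['television', 'apartment', 'volume']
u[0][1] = 'baseball'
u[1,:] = ['apartment', 'judgment', 'shopping']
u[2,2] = 'suggestion'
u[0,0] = 'television'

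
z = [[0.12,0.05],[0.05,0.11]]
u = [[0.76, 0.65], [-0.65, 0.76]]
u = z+[[0.64, 0.6], [-0.70, 0.65]]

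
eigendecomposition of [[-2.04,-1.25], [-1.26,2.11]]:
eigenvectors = [[-0.96, 0.27],[-0.27, -0.96]]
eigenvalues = [-2.39, 2.46]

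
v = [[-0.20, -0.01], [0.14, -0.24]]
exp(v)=[[0.82, -0.01], [0.11, 0.79]]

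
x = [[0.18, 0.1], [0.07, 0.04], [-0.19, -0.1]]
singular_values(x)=[0.31, 0.0]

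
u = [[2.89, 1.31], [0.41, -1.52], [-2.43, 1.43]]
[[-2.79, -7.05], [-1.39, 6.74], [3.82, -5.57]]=u @ [[-1.23,-0.38], [0.58,-4.54]]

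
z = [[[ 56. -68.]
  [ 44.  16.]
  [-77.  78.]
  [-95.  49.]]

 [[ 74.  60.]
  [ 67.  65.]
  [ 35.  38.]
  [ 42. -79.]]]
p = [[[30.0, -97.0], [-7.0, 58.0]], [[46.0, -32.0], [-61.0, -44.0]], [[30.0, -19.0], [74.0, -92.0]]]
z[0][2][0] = -77.0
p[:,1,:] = [[-7.0, 58.0], [-61.0, -44.0], [74.0, -92.0]]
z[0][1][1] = 16.0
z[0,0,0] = 56.0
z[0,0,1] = -68.0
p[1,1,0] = -61.0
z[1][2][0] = 35.0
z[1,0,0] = 74.0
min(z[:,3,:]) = -95.0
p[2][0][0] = 30.0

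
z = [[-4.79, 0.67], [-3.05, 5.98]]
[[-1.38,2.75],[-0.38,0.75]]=z @ [[0.30,-0.60], [0.09,-0.18]]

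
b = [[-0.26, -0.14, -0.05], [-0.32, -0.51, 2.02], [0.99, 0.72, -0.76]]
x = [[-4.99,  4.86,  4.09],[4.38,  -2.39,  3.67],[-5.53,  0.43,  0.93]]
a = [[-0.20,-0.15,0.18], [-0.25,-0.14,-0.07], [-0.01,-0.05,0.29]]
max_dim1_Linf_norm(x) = 5.53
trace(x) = -6.45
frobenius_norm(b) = 2.57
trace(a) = -0.05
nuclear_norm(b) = 3.32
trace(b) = -1.53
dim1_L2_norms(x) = [8.08, 6.19, 5.62]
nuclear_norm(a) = 0.73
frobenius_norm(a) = 0.52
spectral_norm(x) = 9.92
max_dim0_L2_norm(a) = 0.35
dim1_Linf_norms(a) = [0.2, 0.25, 0.29]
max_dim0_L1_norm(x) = 14.9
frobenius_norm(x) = 11.63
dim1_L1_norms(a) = [0.53, 0.46, 0.35]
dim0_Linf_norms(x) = [5.53, 4.86, 4.09]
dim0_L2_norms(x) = [8.64, 5.43, 5.57]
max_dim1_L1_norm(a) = 0.53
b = x @ a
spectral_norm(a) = 0.41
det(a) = -0.00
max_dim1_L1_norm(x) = 13.94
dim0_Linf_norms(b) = [0.99, 0.72, 2.02]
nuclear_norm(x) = 18.06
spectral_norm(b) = 2.40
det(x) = -145.82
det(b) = 0.02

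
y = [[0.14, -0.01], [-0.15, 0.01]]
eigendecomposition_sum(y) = [[0.14,-0.01], [-0.15,0.01]] + [[-0.0, -0.0], [-0.0, -0.00]]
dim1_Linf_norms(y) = [0.14, 0.15]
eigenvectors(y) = [[0.68, 0.07], [-0.73, 1.00]]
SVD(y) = [[-0.68, 0.73], [0.73, 0.68]] @ diag([0.2056690632838575, 0.0004862179970255574]) @ [[-1.0, 0.07], [-0.07, -1.0]]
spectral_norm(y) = 0.21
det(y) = -0.00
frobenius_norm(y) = 0.21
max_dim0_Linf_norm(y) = 0.15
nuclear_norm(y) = 0.21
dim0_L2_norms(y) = [0.21, 0.01]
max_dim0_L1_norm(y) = 0.29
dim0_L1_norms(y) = [0.29, 0.02]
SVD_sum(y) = [[0.14, -0.01], [-0.15, 0.01]] + [[-0.0,-0.00], [-0.00,-0.00]]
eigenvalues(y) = [0.15, -0.0]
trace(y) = 0.15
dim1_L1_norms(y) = [0.15, 0.16]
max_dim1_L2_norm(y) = 0.15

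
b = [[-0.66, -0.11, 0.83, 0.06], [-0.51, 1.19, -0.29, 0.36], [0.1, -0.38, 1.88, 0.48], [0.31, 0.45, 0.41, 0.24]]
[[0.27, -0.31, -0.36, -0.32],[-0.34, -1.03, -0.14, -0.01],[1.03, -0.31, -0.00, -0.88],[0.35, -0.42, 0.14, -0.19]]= b @ [[0.36, 0.26, 0.43, 0.05], [0.15, -0.72, -0.06, 0.14], [0.66, -0.24, -0.12, -0.28], [-0.40, -0.32, 0.33, -0.64]]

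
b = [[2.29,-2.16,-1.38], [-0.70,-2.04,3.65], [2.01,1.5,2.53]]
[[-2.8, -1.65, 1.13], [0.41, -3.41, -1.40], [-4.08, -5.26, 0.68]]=b@[[-1.55, -1.29, 0.50], [-0.17, 0.11, 0.14], [-0.28, -1.12, -0.21]]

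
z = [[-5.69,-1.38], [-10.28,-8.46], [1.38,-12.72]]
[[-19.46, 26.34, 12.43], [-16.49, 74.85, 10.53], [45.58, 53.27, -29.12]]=z @ [[4.18,-3.52,-2.67], [-3.13,-4.57,2.0]]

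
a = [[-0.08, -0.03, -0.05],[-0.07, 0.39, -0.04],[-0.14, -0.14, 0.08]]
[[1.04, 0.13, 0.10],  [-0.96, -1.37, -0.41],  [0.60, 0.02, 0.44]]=a@[[-5.33,1.63,-1.39], [-4.39,-3.53,-1.2], [-9.55,-3.06,0.98]]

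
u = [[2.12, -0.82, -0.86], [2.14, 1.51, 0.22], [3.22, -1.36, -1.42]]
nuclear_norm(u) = 6.95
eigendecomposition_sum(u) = [[0.05+0.00j, (-0+0j), (-0.03+0j)],[-0.10-0.00j, 0.00-0.00j, 0.07-0.00j],[(0.24+0j), (-0.01+0j), -0.15+0.00j]] + [[(1.03+0.91j), -0.41+0.33j, -0.41-0.06j],[(1.12-2.21j), 0.75+0.57j, 0.08+0.75j],[(1.49+1.53j), -0.67+0.45j, -0.63-0.15j]] + [[(1.03-0.91j), -0.41-0.33j, (-0.41+0.06j)], [1.12+2.21j, 0.75-0.57j, 0.08-0.75j], [(1.49-1.53j), (-0.67-0.45j), -0.63+0.15j]]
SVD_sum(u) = [[2.23, -0.50, -0.76], [1.48, -0.33, -0.50], [3.44, -0.77, -1.17]] + [[-0.11, -0.31, -0.12], [0.66, 1.84, 0.73], [-0.21, -0.59, -0.23]] + [[0.01, -0.01, 0.02], [-0.00, 0.00, -0.0], [-0.0, 0.01, -0.01]]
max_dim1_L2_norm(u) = 3.77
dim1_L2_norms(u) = [2.43, 2.63, 3.77]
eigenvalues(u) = [(-0.1+0j), (1.15+1.33j), (1.15-1.33j)]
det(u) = -0.30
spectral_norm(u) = 4.70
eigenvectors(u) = [[(0.2+0j),0.10-0.37j,0.10+0.37j], [-0.39+0.00j,(-0.7+0j),-0.70-0.00j], [(0.9+0j),(0.2-0.57j),(0.2+0.57j)]]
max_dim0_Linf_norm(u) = 3.22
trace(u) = 2.21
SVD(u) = [[-0.51, 0.16, -0.84], [-0.34, -0.94, 0.03], [-0.79, 0.30, 0.53]] @ diag([4.7027060112348344, 2.2209531670342653, 0.028691492401443468]) @ [[-0.93,  0.21,  0.32], [-0.32,  -0.88,  -0.35], [-0.21,  0.42,  -0.88]]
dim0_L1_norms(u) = [7.48, 3.69, 2.5]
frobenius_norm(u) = 5.20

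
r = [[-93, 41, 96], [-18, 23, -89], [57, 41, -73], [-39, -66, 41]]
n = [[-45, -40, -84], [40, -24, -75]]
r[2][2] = -73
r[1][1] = 23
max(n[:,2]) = -75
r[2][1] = 41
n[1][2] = -75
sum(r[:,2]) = -25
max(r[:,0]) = 57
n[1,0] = 40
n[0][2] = -84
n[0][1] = -40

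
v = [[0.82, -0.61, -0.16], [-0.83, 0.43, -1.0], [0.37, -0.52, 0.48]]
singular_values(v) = [1.71, 0.77, 0.24]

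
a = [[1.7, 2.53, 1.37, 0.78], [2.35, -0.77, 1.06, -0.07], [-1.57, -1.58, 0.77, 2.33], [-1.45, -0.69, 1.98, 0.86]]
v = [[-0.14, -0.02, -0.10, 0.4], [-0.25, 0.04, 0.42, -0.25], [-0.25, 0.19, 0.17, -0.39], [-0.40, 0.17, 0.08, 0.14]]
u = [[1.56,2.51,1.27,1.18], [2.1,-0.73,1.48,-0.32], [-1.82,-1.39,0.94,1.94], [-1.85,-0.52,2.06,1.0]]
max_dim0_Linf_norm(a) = 2.53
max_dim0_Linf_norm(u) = 2.51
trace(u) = 2.77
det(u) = 38.35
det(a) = 43.62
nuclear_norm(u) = 11.27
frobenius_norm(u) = 6.15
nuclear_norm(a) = 11.31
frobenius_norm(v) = 0.99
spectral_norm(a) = 4.39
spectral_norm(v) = 0.79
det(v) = 0.00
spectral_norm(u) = 4.36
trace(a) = 2.56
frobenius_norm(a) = 6.10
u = v + a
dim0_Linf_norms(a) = [2.35, 2.53, 1.98, 2.33]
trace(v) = 0.21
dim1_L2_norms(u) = [3.43, 2.69, 3.15, 2.99]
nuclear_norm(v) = 1.60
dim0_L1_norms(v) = [1.04, 0.42, 0.77, 1.18]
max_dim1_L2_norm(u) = 3.43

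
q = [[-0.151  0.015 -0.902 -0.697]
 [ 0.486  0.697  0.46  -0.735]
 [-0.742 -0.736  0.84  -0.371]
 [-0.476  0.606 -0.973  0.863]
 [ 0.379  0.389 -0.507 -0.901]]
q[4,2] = -0.507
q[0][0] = -0.151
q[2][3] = -0.371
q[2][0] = -0.742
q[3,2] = -0.973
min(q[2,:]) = -0.742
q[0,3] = -0.697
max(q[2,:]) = 0.84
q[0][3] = -0.697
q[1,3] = -0.735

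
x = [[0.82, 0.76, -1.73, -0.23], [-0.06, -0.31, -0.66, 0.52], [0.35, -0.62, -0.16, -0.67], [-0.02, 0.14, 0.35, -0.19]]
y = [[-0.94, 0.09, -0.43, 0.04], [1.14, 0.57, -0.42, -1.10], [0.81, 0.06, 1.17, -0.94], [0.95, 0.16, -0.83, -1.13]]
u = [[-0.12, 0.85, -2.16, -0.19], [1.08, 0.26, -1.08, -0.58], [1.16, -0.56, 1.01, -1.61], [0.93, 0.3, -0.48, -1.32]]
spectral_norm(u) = 2.87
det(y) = 0.85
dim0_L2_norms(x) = [0.89, 1.04, 1.89, 0.9]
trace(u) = -0.17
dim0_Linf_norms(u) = [1.16, 0.85, 2.16, 1.61]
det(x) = 0.01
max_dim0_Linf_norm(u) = 2.16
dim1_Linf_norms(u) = [2.16, 1.08, 1.61, 1.32]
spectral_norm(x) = 2.13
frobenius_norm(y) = 3.15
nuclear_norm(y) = 5.16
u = x + y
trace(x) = 0.16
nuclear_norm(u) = 6.39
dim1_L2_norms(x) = [2.07, 0.9, 0.99, 0.42]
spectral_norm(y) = 2.63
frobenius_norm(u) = 4.05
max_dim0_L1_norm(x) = 2.9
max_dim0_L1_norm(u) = 4.73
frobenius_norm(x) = 2.50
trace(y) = -0.33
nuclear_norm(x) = 3.99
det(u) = -0.76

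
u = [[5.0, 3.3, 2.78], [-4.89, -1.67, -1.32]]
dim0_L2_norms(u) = [6.99, 3.7, 3.08]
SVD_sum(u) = [[5.44, 2.83, 2.34], [-4.35, -2.26, -1.87]] + [[-0.44, 0.47, 0.44], [-0.54, 0.59, 0.55]]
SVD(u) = [[-0.78, 0.62],[0.62, 0.78]] @ diag([8.396832504601134, 1.24699795095015]) @ [[-0.83, -0.43, -0.36],[-0.56, 0.61, 0.57]]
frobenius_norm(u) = 8.49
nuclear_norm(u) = 9.64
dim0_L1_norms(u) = [9.89, 4.97, 4.1]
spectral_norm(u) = 8.40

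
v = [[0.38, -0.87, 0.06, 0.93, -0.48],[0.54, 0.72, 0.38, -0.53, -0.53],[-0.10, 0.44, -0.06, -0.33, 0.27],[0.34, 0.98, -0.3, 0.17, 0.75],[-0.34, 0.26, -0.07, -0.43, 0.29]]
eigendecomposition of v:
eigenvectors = [[0.44+0.00j,(-0.57+0j),(-0.57-0j),0.32+0.00j,0.56+0.00j], [0.55+0.00j,(0.34+0.45j),(0.34-0.45j),(-0.31+0j),-0.38+0.00j], [-0.10+0.00j,0.27-0.02j,(0.27+0.02j),(0.67+0j),(-0.54+0j)], [(0.57+0j),(0.46-0.17j),0.46+0.17j,(-0.17+0j),(-0.48+0j)], [(-0.4+0j),(0.21-0.07j),0.21+0.07j,0.56+0.00j,(0.14+0j)]]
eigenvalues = [(0.91+0j), (0.3+0.92j), (0.3-0.92j), 0j, (-0.01+0j)]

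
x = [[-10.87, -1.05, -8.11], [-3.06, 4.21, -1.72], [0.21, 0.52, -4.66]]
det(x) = 238.96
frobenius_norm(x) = 15.40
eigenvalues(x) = [4.41, -10.66, -5.08]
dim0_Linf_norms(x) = [10.87, 4.21, 8.11]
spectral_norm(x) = 14.26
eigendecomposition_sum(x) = [[0.08,-0.42,0.0],[-0.87,4.33,-0.05],[-0.05,0.24,-0.0]] + [[-11.41,-0.26,-15.52], [-2.28,-0.05,-3.1], [0.60,0.01,0.81]] + [[0.46, -0.36, 7.40],[0.09, -0.07, 1.43],[-0.34, 0.27, -5.47]]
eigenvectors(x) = [[-0.10, 0.98, -0.79], [0.99, 0.20, -0.15], [0.05, -0.05, 0.59]]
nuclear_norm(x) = 22.46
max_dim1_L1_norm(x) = 20.03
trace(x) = -11.32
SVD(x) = [[-0.95, -0.27, 0.16],[-0.25, 0.96, 0.17],[-0.20, 0.12, -0.97]] @ diag([14.258594491476677, 4.368062072345525, 3.8366934800381833]) @ [[0.77, -0.01, 0.63], [0.01, 1.0, 0.00], [-0.63, 0.01, 0.77]]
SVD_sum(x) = [[-10.47, 0.13, -8.58], [-2.71, 0.03, -2.22], [-2.16, 0.03, -1.77]] + [[-0.01, -1.18, -0.00],[0.05, 4.17, 0.01],[0.01, 0.52, 0.00]] + [[-0.38, 0.00, 0.47], [-0.40, 0.0, 0.49], [2.37, -0.02, -2.89]]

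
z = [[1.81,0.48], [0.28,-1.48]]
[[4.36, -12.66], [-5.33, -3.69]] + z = [[6.17, -12.18],  [-5.05, -5.17]]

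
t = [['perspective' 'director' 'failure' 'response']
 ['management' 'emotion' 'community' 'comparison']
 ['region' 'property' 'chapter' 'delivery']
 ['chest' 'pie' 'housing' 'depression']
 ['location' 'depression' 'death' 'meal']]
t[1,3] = 'comparison'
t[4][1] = 'depression'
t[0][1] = 'director'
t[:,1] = ['director', 'emotion', 'property', 'pie', 'depression']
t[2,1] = 'property'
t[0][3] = 'response'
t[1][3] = 'comparison'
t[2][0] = 'region'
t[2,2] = 'chapter'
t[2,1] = 'property'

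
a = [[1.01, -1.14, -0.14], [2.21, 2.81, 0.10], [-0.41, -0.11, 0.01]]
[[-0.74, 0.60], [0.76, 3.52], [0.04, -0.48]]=a @[[-0.22,1.10], [0.44,0.36], [0.13,0.74]]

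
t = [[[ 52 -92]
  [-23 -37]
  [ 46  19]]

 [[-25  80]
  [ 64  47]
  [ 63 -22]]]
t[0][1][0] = -23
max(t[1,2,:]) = 63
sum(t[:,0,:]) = 15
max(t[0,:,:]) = 52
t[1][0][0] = -25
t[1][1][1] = 47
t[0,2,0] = 46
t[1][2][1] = -22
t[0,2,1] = 19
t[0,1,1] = -37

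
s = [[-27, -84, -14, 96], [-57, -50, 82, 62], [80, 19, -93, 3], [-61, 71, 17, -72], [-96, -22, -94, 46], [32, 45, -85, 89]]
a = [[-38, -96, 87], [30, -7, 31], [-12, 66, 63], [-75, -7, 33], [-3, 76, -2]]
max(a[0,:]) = 87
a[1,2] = 31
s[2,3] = 3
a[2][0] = -12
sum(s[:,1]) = -21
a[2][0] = -12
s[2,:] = [80, 19, -93, 3]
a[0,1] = -96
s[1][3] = 62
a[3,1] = -7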